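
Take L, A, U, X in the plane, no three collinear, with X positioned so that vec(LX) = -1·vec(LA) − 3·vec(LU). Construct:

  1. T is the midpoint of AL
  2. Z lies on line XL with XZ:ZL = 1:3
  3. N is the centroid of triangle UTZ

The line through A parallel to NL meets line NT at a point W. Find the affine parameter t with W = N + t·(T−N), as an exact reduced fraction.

t = 2

Assign L = (0, 0), A = (1, 0), U = (0, 1), X = (-1, -3) — the answer is frame-independent, so this choice is without loss of generality.
1. T is the midpoint of AL ⇒ T = (1/2, 0)
2. Z lies on line XL with XZ:ZL = 1:3 ⇒ Z = (-3/4, -9/4)
3. N is the centroid of triangle UTZ ⇒ N = (-1/12, -5/12)
through A parallel to NL: direction (1/12, 5/12); meets NT at W = (13/12, 5/12)
W = N + t·(T−N) with t = 2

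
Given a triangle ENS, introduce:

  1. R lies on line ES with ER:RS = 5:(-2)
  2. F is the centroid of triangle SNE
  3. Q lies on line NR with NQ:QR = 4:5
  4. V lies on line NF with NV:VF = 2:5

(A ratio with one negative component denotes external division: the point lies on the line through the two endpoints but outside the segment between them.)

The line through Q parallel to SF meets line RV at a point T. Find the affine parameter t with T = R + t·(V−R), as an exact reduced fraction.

Set E = (0, 0), N = (1, 0), S = (0, 1); any affine frame gives the same invariant.
1. R lies on line ES with ER:RS = 5:(-2) ⇒ R = (0, 5/3)
2. F is the centroid of triangle SNE ⇒ F = (1/3, 1/3)
3. Q lies on line NR with NQ:QR = 4:5 ⇒ Q = (5/9, 20/27)
4. V lies on line NF with NV:VF = 2:5 ⇒ V = (17/21, 2/21)
through Q parallel to SF: direction (1/3, -2/3); meets RV at T = (85/27, -40/9)
T = R + t·(V−R) with t = 35/9

t = 35/9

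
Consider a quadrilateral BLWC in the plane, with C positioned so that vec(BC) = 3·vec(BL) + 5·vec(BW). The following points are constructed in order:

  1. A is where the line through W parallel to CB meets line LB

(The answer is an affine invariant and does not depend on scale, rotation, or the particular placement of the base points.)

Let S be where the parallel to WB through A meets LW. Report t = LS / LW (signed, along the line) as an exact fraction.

t = 8/5

Set B = (0, 0), L = (1, 0), W = (0, 1), C = (3, 5); any affine frame gives the same invariant.
1. A is where the line through W parallel to CB meets line LB ⇒ A = (-3/5, 0)
through A parallel to WB: direction (0, -1); meets LW at S = (-3/5, 8/5)
S = L + t·(W−L) with t = 8/5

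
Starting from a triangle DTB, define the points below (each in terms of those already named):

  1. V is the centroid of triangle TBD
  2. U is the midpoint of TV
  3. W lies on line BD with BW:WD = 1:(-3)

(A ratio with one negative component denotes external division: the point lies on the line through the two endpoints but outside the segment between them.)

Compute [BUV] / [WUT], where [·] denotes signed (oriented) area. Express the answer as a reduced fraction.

[BUV]:[WUT] = -1/2

Work in coordinates with D = (0, 0), T = (1, 0), B = (0, 1).
1. V is the centroid of triangle TBD ⇒ V = (1/3, 1/3)
2. U is the midpoint of TV ⇒ U = (2/3, 1/6)
3. W lies on line BD with BW:WD = 1:(-3) ⇒ W = (0, 3/2)
2·[BUV] = -1/6, 2·[WUT] = 1/3
[BUV]:[WUT] = -1/6:1/3 = -1/2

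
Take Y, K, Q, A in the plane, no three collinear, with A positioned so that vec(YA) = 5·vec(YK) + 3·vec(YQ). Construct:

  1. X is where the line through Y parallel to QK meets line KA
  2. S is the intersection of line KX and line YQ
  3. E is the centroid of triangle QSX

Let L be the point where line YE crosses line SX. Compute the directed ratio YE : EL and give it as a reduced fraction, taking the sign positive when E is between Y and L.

YE:EL = 2/7

Work in coordinates with Y = (0, 0), K = (1, 0), Q = (0, 1), A = (5, 3).
1. X is where the line through Y parallel to QK meets line KA ⇒ X = (3/7, -3/7)
2. S is the intersection of line KX and line YQ ⇒ S = (0, -3/4)
3. E is the centroid of triangle QSX ⇒ E = (1/7, -5/84)
line YE meets SX at L = (9/14, -15/56)
E = Y + t·(L−Y) with t = 2/9, so YE:EL = 2/9:7/9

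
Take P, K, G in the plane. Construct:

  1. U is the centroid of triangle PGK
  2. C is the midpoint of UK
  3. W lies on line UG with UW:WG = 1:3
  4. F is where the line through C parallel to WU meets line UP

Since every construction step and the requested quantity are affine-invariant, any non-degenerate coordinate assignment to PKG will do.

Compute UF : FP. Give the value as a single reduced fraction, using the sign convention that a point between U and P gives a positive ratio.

Set P = (0, 0), K = (1, 0), G = (0, 1); any affine frame gives the same invariant.
1. U is the centroid of triangle PGK ⇒ U = (1/3, 1/3)
2. C is the midpoint of UK ⇒ C = (2/3, 1/6)
3. W lies on line UG with UW:WG = 1:3 ⇒ W = (1/4, 1/2)
4. F is where the line through C parallel to WU meets line UP ⇒ F = (1/2, 1/2)
F = U + t·(P−U) with t = -1/2, so UF:FP = t:(1−t) = -1/2:3/2

UF:FP = -1/3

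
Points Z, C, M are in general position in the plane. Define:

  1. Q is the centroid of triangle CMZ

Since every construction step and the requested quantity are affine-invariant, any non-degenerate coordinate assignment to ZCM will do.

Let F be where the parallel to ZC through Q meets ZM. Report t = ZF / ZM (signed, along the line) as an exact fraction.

Work in coordinates with Z = (0, 0), C = (1, 0), M = (0, 1).
1. Q is the centroid of triangle CMZ ⇒ Q = (1/3, 1/3)
through Q parallel to ZC: direction (1, 0); meets ZM at F = (0, 1/3)
F = Z + t·(M−Z) with t = 1/3

t = 1/3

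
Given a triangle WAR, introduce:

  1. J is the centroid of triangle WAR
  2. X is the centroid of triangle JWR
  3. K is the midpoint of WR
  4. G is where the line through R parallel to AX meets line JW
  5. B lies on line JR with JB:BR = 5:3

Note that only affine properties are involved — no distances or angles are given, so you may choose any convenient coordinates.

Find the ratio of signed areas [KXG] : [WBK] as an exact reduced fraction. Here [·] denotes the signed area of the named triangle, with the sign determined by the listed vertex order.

Assign W = (0, 0), A = (1, 0), R = (0, 1) — the answer is frame-independent, so this choice is without loss of generality.
1. J is the centroid of triangle WAR ⇒ J = (1/3, 1/3)
2. X is the centroid of triangle JWR ⇒ X = (1/9, 4/9)
3. K is the midpoint of WR ⇒ K = (0, 1/2)
4. G is where the line through R parallel to AX meets line JW ⇒ G = (2/3, 2/3)
5. B lies on line JR with JB:BR = 5:3 ⇒ B = (1/8, 3/4)
2·[KXG] = 1/18, 2·[WBK] = 1/16
[KXG]:[WBK] = 1/18:1/16 = 8/9

[KXG]:[WBK] = 8/9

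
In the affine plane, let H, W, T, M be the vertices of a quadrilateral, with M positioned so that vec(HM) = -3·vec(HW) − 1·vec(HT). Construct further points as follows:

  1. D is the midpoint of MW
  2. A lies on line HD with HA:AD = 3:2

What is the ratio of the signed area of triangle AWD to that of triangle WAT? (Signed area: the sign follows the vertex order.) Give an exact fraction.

[AWD]:[WAT] = 2/19

Assign H = (0, 0), W = (1, 0), T = (0, 1), M = (-3, -1) — the answer is frame-independent, so this choice is without loss of generality.
1. D is the midpoint of MW ⇒ D = (-1, -1/2)
2. A lies on line HD with HA:AD = 3:2 ⇒ A = (-3/5, -3/10)
2·[AWD] = -1/5, 2·[WAT] = -19/10
[AWD]:[WAT] = -1/5:-19/10 = 2/19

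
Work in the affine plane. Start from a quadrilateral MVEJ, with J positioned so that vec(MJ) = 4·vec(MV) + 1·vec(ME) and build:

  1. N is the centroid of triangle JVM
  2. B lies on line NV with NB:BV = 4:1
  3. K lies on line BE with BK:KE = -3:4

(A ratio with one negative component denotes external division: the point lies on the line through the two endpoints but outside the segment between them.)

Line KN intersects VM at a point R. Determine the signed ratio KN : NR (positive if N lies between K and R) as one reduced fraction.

KN:NR = -46/5

Set M = (0, 0), V = (1, 0), E = (0, 1), J = (4, 1); any affine frame gives the same invariant.
1. N is the centroid of triangle JVM ⇒ N = (5/3, 1/3)
2. B lies on line NV with NB:BV = 4:1 ⇒ B = (17/15, 1/15)
3. K lies on line BE with BK:KE = -3:4 ⇒ K = (68/15, -41/15)
line KN meets VM at R = (91/46, 0)
N = K + t·(R−K) with t = 46/41, so KN:NR = 46/41:-5/41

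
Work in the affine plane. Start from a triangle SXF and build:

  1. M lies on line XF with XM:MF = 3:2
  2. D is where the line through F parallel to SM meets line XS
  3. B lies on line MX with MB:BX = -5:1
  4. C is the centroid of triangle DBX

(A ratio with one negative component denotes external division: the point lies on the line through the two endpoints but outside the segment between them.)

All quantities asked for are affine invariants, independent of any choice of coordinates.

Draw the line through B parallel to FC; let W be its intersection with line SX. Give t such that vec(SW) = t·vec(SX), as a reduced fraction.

Work in coordinates with S = (0, 0), X = (1, 0), F = (0, 1).
1. M lies on line XF with XM:MF = 3:2 ⇒ M = (2/5, 3/5)
2. D is where the line through F parallel to SM meets line XS ⇒ D = (-2/3, 0)
3. B lies on line MX with MB:BX = -5:1 ⇒ B = (23/20, -3/20)
4. C is the centroid of triangle DBX ⇒ C = (89/180, -1/20)
through B parallel to FC: direction (89/180, -21/20); meets SX at W = (68/63, 0)
W = S + t·(X−S) with t = 68/63

t = 68/63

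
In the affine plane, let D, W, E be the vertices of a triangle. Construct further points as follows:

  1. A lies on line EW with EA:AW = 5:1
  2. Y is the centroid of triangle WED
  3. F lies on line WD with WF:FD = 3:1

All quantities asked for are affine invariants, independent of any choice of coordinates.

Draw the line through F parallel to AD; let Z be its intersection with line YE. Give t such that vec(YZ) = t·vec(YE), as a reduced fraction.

Set D = (0, 0), W = (1, 0), E = (0, 1); any affine frame gives the same invariant.
1. A lies on line EW with EA:AW = 5:1 ⇒ A = (5/6, 1/6)
2. Y is the centroid of triangle WED ⇒ Y = (1/3, 1/3)
3. F lies on line WD with WF:FD = 3:1 ⇒ F = (1/4, 0)
through F parallel to AD: direction (-5/6, -1/6); meets YE at Z = (21/44, 1/22)
Z = Y + t·(E−Y) with t = -19/44

t = -19/44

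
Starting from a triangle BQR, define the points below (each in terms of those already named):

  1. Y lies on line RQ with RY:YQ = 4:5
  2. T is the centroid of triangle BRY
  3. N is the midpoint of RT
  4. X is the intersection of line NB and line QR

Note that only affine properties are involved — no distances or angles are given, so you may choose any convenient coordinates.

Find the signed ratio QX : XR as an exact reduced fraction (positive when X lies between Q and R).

Assign B = (0, 0), Q = (1, 0), R = (0, 1) — the answer is frame-independent, so this choice is without loss of generality.
1. Y lies on line RQ with RY:YQ = 4:5 ⇒ Y = (4/9, 5/9)
2. T is the centroid of triangle BRY ⇒ T = (4/27, 14/27)
3. N is the midpoint of RT ⇒ N = (2/27, 41/54)
4. X is the intersection of line NB and line QR ⇒ X = (4/45, 41/45)
X = Q + t·(R−Q) with t = 41/45, so QX:XR = t:(1−t) = 41/45:4/45

QX:XR = 41/4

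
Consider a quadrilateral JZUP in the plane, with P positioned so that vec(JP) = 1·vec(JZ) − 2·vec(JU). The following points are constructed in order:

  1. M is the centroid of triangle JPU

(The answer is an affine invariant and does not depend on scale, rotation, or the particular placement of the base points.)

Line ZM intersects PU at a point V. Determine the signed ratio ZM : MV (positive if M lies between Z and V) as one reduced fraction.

Choose coordinates J = (0, 0), Z = (1, 0), U = (0, 1), P = (1, -2).
1. M is the centroid of triangle JPU ⇒ M = (1/3, -1/3)
line ZM meets PU at V = (3/7, -2/7)
M = Z + t·(V−Z) with t = 7/6, so ZM:MV = 7/6:-1/6

ZM:MV = -7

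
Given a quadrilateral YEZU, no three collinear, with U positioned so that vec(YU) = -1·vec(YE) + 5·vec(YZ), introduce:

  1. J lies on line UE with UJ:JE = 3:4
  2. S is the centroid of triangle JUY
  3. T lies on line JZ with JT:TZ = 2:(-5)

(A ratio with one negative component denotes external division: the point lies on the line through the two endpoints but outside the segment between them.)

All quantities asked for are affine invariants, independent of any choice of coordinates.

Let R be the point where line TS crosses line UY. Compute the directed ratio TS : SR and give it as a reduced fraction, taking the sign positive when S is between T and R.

Work in coordinates with Y = (0, 0), E = (1, 0), Z = (0, 1), U = (-1, 5).
1. J lies on line UE with UJ:JE = 3:4 ⇒ J = (-1/7, 20/7)
2. S is the centroid of triangle JUY ⇒ S = (-8/21, 55/21)
3. T lies on line JZ with JT:TZ = 2:(-5) ⇒ T = (-5/21, 86/21)
line TS meets UY at R = (-59/138, 295/138)
S = T + t·(R−T) with t = 46/61, so TS:SR = 46/61:15/61

TS:SR = 46/15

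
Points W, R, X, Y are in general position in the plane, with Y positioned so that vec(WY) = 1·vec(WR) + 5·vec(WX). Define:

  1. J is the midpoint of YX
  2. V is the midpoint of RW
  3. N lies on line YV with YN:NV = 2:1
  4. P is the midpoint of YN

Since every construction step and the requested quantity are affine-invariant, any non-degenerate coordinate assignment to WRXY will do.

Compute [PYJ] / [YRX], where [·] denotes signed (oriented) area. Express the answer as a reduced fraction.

Set W = (0, 0), R = (1, 0), X = (0, 1), Y = (1, 5); any affine frame gives the same invariant.
1. J is the midpoint of YX ⇒ J = (1/2, 3)
2. V is the midpoint of RW ⇒ V = (1/2, 0)
3. N lies on line YV with YN:NV = 2:1 ⇒ N = (2/3, 5/3)
4. P is the midpoint of YN ⇒ P = (5/6, 10/3)
2·[PYJ] = 1/2, 2·[YRX] = -5
[PYJ]:[YRX] = 1/2:-5 = -1/10

[PYJ]:[YRX] = -1/10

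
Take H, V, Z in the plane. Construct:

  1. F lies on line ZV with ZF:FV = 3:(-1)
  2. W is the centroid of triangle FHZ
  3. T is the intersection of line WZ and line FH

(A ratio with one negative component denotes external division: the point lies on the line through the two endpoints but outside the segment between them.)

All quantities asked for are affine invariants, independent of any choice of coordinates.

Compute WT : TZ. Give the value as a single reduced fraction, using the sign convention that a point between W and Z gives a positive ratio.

Choose coordinates H = (0, 0), V = (1, 0), Z = (0, 1).
1. F lies on line ZV with ZF:FV = 3:(-1) ⇒ F = (3/2, -1/2)
2. W is the centroid of triangle FHZ ⇒ W = (1/2, 1/6)
3. T is the intersection of line WZ and line FH ⇒ T = (3/4, -1/4)
T = W + t·(Z−W) with t = -1/2, so WT:TZ = t:(1−t) = -1/2:3/2

WT:TZ = -1/3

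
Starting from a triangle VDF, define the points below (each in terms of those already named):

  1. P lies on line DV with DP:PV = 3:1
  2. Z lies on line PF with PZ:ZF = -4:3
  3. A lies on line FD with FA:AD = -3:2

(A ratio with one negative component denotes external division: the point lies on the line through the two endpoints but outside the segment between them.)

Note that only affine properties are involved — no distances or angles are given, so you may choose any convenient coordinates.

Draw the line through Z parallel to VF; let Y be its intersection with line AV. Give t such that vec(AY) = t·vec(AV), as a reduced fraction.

t = 5/4

Assign V = (0, 0), D = (1, 0), F = (0, 1) — the answer is frame-independent, so this choice is without loss of generality.
1. P lies on line DV with DP:PV = 3:1 ⇒ P = (1/4, 0)
2. Z lies on line PF with PZ:ZF = -4:3 ⇒ Z = (-3/4, 4)
3. A lies on line FD with FA:AD = -3:2 ⇒ A = (3, -2)
through Z parallel to VF: direction (0, 1); meets AV at Y = (-3/4, 1/2)
Y = A + t·(V−A) with t = 5/4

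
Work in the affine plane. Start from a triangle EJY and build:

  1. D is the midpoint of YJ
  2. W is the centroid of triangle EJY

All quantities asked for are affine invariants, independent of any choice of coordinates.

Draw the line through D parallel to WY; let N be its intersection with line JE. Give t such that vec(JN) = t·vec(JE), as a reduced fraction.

t = 1/4

Choose coordinates E = (0, 0), J = (1, 0), Y = (0, 1).
1. D is the midpoint of YJ ⇒ D = (1/2, 1/2)
2. W is the centroid of triangle EJY ⇒ W = (1/3, 1/3)
through D parallel to WY: direction (-1/3, 2/3); meets JE at N = (3/4, 0)
N = J + t·(E−J) with t = 1/4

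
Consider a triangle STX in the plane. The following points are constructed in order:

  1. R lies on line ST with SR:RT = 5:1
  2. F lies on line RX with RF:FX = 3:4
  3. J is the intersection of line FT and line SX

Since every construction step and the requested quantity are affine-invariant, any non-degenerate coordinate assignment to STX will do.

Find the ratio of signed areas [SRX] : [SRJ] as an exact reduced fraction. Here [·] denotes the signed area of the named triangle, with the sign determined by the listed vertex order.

[SRX]:[SRJ] = 11/9

Work in coordinates with S = (0, 0), T = (1, 0), X = (0, 1).
1. R lies on line ST with SR:RT = 5:1 ⇒ R = (5/6, 0)
2. F lies on line RX with RF:FX = 3:4 ⇒ F = (10/21, 3/7)
3. J is the intersection of line FT and line SX ⇒ J = (0, 9/11)
2·[SRX] = 5/6, 2·[SRJ] = 15/22
[SRX]:[SRJ] = 5/6:15/22 = 11/9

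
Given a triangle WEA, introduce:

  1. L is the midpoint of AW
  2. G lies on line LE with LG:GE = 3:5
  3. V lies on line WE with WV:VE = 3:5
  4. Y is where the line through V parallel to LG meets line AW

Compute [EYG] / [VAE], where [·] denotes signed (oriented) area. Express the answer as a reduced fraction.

Set W = (0, 0), E = (1, 0), A = (0, 1); any affine frame gives the same invariant.
1. L is the midpoint of AW ⇒ L = (0, 1/2)
2. G lies on line LE with LG:GE = 3:5 ⇒ G = (3/8, 5/16)
3. V lies on line WE with WV:VE = 3:5 ⇒ V = (3/8, 0)
4. Y is where the line through V parallel to LG meets line AW ⇒ Y = (0, 3/16)
2·[EYG] = -25/128, 2·[VAE] = -5/8
[EYG]:[VAE] = -25/128:-5/8 = 5/16

[EYG]:[VAE] = 5/16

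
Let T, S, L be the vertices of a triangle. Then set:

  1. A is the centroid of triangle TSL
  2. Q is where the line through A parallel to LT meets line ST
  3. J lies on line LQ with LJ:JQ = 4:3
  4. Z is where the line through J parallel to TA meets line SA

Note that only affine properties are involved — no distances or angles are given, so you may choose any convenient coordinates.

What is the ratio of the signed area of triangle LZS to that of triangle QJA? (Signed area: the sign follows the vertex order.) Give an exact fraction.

[LZS]:[QJA] = -26/3

Assign T = (0, 0), S = (1, 0), L = (0, 1) — the answer is frame-independent, so this choice is without loss of generality.
1. A is the centroid of triangle TSL ⇒ A = (1/3, 1/3)
2. Q is where the line through A parallel to LT meets line ST ⇒ Q = (1/3, 0)
3. J lies on line LQ with LJ:JQ = 4:3 ⇒ J = (4/21, 3/7)
4. Z is where the line through J parallel to TA meets line SA ⇒ Z = (11/63, 26/63)
2·[LZS] = 26/63, 2·[QJA] = -1/21
[LZS]:[QJA] = 26/63:-1/21 = -26/3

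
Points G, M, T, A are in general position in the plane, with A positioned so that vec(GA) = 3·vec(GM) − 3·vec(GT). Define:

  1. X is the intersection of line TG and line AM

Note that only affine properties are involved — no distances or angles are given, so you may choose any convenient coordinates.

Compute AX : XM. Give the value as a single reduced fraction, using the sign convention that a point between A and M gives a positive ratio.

AX:XM = -3

Assign G = (0, 0), M = (1, 0), T = (0, 1), A = (3, -3) — the answer is frame-independent, so this choice is without loss of generality.
1. X is the intersection of line TG and line AM ⇒ X = (0, 3/2)
X = A + t·(M−A) with t = 3/2, so AX:XM = t:(1−t) = 3/2:-1/2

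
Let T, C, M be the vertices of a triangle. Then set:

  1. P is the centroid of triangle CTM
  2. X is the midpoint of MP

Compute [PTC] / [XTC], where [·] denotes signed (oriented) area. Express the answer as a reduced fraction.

Work in coordinates with T = (0, 0), C = (1, 0), M = (0, 1).
1. P is the centroid of triangle CTM ⇒ P = (1/3, 1/3)
2. X is the midpoint of MP ⇒ X = (1/6, 2/3)
2·[PTC] = 1/3, 2·[XTC] = 2/3
[PTC]:[XTC] = 1/3:2/3 = 1/2

[PTC]:[XTC] = 1/2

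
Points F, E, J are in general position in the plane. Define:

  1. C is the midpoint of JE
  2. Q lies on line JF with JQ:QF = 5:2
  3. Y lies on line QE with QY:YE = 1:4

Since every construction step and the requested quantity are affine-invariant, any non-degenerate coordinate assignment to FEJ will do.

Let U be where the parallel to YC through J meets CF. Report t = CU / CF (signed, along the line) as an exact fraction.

t = -20

Assign F = (0, 0), E = (1, 0), J = (0, 1) — the answer is frame-independent, so this choice is without loss of generality.
1. C is the midpoint of JE ⇒ C = (1/2, 1/2)
2. Q lies on line JF with JQ:QF = 5:2 ⇒ Q = (0, 2/7)
3. Y lies on line QE with QY:YE = 1:4 ⇒ Y = (1/5, 8/35)
through J parallel to YC: direction (3/10, 19/70); meets CF at U = (21/2, 21/2)
U = C + t·(F−C) with t = -20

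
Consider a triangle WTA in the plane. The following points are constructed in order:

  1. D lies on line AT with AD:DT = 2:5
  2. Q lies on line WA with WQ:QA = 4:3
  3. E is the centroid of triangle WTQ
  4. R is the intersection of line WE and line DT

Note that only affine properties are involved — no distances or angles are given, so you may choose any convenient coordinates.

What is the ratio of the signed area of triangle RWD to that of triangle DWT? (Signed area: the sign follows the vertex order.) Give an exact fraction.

[RWD]:[DWT] = -27/55

Choose coordinates W = (0, 0), T = (1, 0), A = (0, 1).
1. D lies on line AT with AD:DT = 2:5 ⇒ D = (2/7, 5/7)
2. Q lies on line WA with WQ:QA = 4:3 ⇒ Q = (0, 4/7)
3. E is the centroid of triangle WTQ ⇒ E = (1/3, 4/21)
4. R is the intersection of line WE and line DT ⇒ R = (7/11, 4/11)
2·[RWD] = -27/77, 2·[DWT] = 5/7
[RWD]:[DWT] = -27/77:5/7 = -27/55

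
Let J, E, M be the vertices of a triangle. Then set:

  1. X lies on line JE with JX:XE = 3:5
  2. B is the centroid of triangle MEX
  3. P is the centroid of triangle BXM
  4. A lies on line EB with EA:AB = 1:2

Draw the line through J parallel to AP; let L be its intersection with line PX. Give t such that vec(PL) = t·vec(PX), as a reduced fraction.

Set J = (0, 0), E = (1, 0), M = (0, 1); any affine frame gives the same invariant.
1. X lies on line JE with JX:XE = 3:5 ⇒ X = (3/8, 0)
2. B is the centroid of triangle MEX ⇒ B = (11/24, 1/3)
3. P is the centroid of triangle BXM ⇒ P = (5/18, 4/9)
4. A lies on line EB with EA:AB = 1:2 ⇒ A = (59/72, 1/9)
through J parallel to AP: direction (-13/24, 1/3); meets PX at L = (13/30, -4/15)
L = P + t·(X−P) with t = 8/5

t = 8/5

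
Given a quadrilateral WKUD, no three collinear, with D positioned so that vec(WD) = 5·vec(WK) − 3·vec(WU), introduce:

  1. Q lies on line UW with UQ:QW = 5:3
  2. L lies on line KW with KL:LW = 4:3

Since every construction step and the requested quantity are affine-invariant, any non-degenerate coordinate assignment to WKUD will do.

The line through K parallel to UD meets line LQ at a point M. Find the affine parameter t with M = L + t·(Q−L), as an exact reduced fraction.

t = 128/9

Set W = (0, 0), K = (1, 0), U = (0, 1), D = (5, -3); any affine frame gives the same invariant.
1. Q lies on line UW with UQ:QW = 5:3 ⇒ Q = (0, 3/8)
2. L lies on line KW with KL:LW = 4:3 ⇒ L = (3/7, 0)
through K parallel to UD: direction (5, -4); meets LQ at M = (-17/3, 16/3)
M = L + t·(Q−L) with t = 128/9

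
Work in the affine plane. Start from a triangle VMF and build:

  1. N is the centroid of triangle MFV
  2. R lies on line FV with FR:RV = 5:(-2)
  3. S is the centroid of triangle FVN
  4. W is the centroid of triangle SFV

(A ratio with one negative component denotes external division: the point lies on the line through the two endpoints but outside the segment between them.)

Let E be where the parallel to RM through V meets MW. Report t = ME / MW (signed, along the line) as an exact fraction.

t = 54/91

Set V = (0, 0), M = (1, 0), F = (0, 1); any affine frame gives the same invariant.
1. N is the centroid of triangle MFV ⇒ N = (1/3, 1/3)
2. R lies on line FV with FR:RV = 5:(-2) ⇒ R = (0, -2/3)
3. S is the centroid of triangle FVN ⇒ S = (1/9, 4/9)
4. W is the centroid of triangle SFV ⇒ W = (1/27, 13/27)
through V parallel to RM: direction (1, 2/3); meets MW at E = (3/7, 2/7)
E = M + t·(W−M) with t = 54/91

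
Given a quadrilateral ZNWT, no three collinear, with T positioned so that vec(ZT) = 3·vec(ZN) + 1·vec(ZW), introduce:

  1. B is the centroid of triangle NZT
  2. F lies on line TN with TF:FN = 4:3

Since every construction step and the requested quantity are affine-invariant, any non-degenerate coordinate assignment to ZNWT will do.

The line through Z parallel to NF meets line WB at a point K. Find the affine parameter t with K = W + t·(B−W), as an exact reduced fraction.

t = 3/4

Set Z = (0, 0), N = (1, 0), W = (0, 1), T = (3, 1); any affine frame gives the same invariant.
1. B is the centroid of triangle NZT ⇒ B = (4/3, 1/3)
2. F lies on line TN with TF:FN = 4:3 ⇒ F = (13/7, 3/7)
through Z parallel to NF: direction (6/7, 3/7); meets WB at K = (1, 1/2)
K = W + t·(B−W) with t = 3/4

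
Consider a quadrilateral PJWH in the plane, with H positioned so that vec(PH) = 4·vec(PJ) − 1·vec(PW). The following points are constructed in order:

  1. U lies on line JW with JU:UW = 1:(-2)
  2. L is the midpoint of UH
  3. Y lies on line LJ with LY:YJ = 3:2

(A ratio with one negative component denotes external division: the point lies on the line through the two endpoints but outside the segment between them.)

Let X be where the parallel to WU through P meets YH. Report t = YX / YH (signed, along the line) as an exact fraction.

t = -7/8

Work in coordinates with P = (0, 0), J = (1, 0), W = (0, 1), H = (4, -1).
1. U lies on line JW with JU:UW = 1:(-2) ⇒ U = (2, -1)
2. L is the midpoint of UH ⇒ L = (3, -1)
3. Y lies on line LJ with LY:YJ = 3:2 ⇒ Y = (9/5, -2/5)
through P parallel to WU: direction (2, -2); meets YH at X = (-1/8, 1/8)
X = Y + t·(H−Y) with t = -7/8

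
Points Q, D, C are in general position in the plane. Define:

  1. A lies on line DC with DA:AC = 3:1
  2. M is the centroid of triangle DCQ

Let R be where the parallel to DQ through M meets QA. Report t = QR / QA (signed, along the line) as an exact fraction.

Work in coordinates with Q = (0, 0), D = (1, 0), C = (0, 1).
1. A lies on line DC with DA:AC = 3:1 ⇒ A = (1/4, 3/4)
2. M is the centroid of triangle DCQ ⇒ M = (1/3, 1/3)
through M parallel to DQ: direction (-1, 0); meets QA at R = (1/9, 1/3)
R = Q + t·(A−Q) with t = 4/9

t = 4/9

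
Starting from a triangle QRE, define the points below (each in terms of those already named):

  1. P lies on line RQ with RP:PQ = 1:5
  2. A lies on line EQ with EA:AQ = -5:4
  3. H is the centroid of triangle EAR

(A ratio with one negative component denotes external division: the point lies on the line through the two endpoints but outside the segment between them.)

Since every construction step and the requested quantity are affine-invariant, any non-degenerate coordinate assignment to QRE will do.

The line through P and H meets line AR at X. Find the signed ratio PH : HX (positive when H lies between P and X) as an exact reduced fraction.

PH:HX = -3/5

Choose coordinates Q = (0, 0), R = (1, 0), E = (0, 1).
1. P lies on line RQ with RP:PQ = 1:5 ⇒ P = (5/6, 0)
2. A lies on line EQ with EA:AQ = -5:4 ⇒ A = (0, -4)
3. H is the centroid of triangle EAR ⇒ H = (1/3, -1)
line PH meets AR at X = (7/6, 2/3)
H = P + t·(X−P) with t = -3/2, so PH:HX = -3/2:5/2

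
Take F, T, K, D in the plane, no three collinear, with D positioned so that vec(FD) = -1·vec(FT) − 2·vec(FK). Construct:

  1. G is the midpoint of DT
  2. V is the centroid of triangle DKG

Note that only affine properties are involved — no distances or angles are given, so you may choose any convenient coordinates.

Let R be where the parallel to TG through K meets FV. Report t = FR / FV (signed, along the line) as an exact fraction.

Assign F = (0, 0), T = (1, 0), K = (0, 1), D = (-1, -2) — the answer is frame-independent, so this choice is without loss of generality.
1. G is the midpoint of DT ⇒ G = (0, -1)
2. V is the centroid of triangle DKG ⇒ V = (-1/3, -2/3)
through K parallel to TG: direction (-1, -1); meets FV at R = (1, 2)
R = F + t·(V−F) with t = -3

t = -3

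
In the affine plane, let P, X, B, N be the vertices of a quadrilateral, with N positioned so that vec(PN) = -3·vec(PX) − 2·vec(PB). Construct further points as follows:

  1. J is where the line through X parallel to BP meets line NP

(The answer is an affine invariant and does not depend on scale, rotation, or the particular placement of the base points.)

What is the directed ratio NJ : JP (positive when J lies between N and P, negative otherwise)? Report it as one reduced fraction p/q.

Assign P = (0, 0), X = (1, 0), B = (0, 1), N = (-3, -2) — the answer is frame-independent, so this choice is without loss of generality.
1. J is where the line through X parallel to BP meets line NP ⇒ J = (1, 2/3)
J = N + t·(P−N) with t = 4/3, so NJ:JP = t:(1−t) = 4/3:-1/3

NJ:JP = -4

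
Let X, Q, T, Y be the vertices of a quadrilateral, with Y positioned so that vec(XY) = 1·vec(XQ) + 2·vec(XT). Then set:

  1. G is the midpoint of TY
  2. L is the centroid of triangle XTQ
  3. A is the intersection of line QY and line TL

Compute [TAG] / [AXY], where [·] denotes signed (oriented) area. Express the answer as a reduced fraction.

[TAG]:[AXY] = -1/2

Work in coordinates with X = (0, 0), Q = (1, 0), T = (0, 1), Y = (1, 2).
1. G is the midpoint of TY ⇒ G = (1/2, 3/2)
2. L is the centroid of triangle XTQ ⇒ L = (1/3, 1/3)
3. A is the intersection of line QY and line TL ⇒ A = (1, -1)
2·[TAG] = 3/2, 2·[AXY] = -3
[TAG]:[AXY] = 3/2:-3 = -1/2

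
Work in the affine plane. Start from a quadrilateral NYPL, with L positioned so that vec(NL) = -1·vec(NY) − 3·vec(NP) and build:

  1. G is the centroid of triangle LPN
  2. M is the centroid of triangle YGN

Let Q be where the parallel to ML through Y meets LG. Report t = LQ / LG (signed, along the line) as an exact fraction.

Choose coordinates N = (0, 0), Y = (1, 0), P = (0, 1), L = (-1, -3).
1. G is the centroid of triangle LPN ⇒ G = (-1/3, -2/3)
2. M is the centroid of triangle YGN ⇒ M = (2/9, -2/9)
through Y parallel to ML: direction (-11/9, -25/9); meets LG at Q = (-61/27, -200/27)
Q = L + t·(G−L) with t = -17/9

t = -17/9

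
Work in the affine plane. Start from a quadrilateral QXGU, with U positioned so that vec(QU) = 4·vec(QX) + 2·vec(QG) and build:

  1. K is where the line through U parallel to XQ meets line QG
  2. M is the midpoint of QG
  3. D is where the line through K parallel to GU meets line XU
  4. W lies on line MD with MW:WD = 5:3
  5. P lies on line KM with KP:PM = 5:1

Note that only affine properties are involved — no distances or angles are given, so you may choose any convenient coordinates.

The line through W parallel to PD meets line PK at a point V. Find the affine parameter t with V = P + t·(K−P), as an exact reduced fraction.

Set Q = (0, 0), X = (1, 0), G = (0, 1), U = (4, 2); any affine frame gives the same invariant.
1. K is where the line through U parallel to XQ meets line QG ⇒ K = (0, 2)
2. M is the midpoint of QG ⇒ M = (0, 1/2)
3. D is where the line through K parallel to GU meets line XU ⇒ D = (32/5, 18/5)
4. W lies on line MD with MW:WD = 5:3 ⇒ W = (4, 39/16)
5. P lies on line KM with KP:PM = 5:1 ⇒ P = (0, 3/4)
through W parallel to PD: direction (32/5, 57/20); meets PK at V = (0, 21/32)
V = P + t·(K−P) with t = -3/40

t = -3/40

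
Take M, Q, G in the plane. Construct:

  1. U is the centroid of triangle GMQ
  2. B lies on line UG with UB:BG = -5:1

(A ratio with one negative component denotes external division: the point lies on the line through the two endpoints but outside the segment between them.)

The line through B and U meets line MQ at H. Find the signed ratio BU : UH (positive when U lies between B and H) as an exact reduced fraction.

BU:UH = 5/2

Assign M = (0, 0), Q = (1, 0), G = (0, 1) — the answer is frame-independent, so this choice is without loss of generality.
1. U is the centroid of triangle GMQ ⇒ U = (1/3, 1/3)
2. B lies on line UG with UB:BG = -5:1 ⇒ B = (-1/12, 7/6)
line BU meets MQ at H = (1/2, 0)
U = B + t·(H−B) with t = 5/7, so BU:UH = 5/7:2/7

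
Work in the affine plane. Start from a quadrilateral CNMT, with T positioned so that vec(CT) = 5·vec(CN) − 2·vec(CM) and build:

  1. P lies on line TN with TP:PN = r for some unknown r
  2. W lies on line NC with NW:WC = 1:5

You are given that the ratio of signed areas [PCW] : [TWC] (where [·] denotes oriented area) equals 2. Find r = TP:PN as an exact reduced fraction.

r = -3/2

Work in coordinates with C = (0, 0), N = (1, 0), M = (0, 1), T = (5, -2).
1. With TP:PN = r, write λ = r/(r+1) so P = T + λ·(N−T); P is affine-linear in λ
2. W lies on line NC with NW:WC = 1:5 ⇒ W = (5/6, 0)
Every point depending on P is an affine combination of P and λ-independent points, so each such coordinate is linear in λ; the λ² term in each signed area is a multiple of (N−T)×(N−T) = 0, so 2·[PCW] and 2·[TWC] are each linear in λ. Evaluating at λ=0 and λ=1:
  2·[PCW] = 5/3·λ − 5/3,   2·[TWC] = 5/3
So [PCW]:[TWC] = (5/3·λ − 5/3) / (5/3). Setting this equal to 2:
  5/3·λ − 5/3 = 2·(5/3)  ⇒  λ = 3
Then r = λ/(1−λ) = (3)/(-2) = -3/2. Check: with r = -3/2, P = (-7, 4) and [PCW]:[TWC] = 2 as required.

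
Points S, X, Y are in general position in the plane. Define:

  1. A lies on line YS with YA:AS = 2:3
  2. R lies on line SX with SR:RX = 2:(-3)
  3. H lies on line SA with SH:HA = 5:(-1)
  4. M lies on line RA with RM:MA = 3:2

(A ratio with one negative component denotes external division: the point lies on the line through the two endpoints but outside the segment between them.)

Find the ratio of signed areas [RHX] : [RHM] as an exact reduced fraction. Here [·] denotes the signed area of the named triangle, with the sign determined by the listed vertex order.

Assign S = (0, 0), X = (1, 0), Y = (0, 1) — the answer is frame-independent, so this choice is without loss of generality.
1. A lies on line YS with YA:AS = 2:3 ⇒ A = (0, 3/5)
2. R lies on line SX with SR:RX = 2:(-3) ⇒ R = (-2, 0)
3. H lies on line SA with SH:HA = 5:(-1) ⇒ H = (0, 3/4)
4. M lies on line RA with RM:MA = 3:2 ⇒ M = (-4/5, 9/25)
2·[RHX] = -9/4, 2·[RHM] = -9/50
[RHX]:[RHM] = -9/4:-9/50 = 25/2

[RHX]:[RHM] = 25/2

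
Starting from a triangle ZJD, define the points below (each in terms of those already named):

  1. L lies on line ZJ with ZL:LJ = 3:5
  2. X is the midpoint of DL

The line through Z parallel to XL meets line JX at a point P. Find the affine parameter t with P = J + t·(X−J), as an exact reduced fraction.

Work in coordinates with Z = (0, 0), J = (1, 0), D = (0, 1).
1. L lies on line ZJ with ZL:LJ = 3:5 ⇒ L = (3/8, 0)
2. X is the midpoint of DL ⇒ X = (3/16, 1/2)
through Z parallel to XL: direction (3/16, -1/2); meets JX at P = (-3/10, 4/5)
P = J + t·(X−J) with t = 8/5

t = 8/5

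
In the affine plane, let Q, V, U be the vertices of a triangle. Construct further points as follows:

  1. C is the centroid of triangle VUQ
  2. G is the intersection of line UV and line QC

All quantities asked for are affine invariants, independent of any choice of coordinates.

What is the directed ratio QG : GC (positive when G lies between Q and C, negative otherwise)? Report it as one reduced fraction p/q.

Choose coordinates Q = (0, 0), V = (1, 0), U = (0, 1).
1. C is the centroid of triangle VUQ ⇒ C = (1/3, 1/3)
2. G is the intersection of line UV and line QC ⇒ G = (1/2, 1/2)
G = Q + t·(C−Q) with t = 3/2, so QG:GC = t:(1−t) = 3/2:-1/2

QG:GC = -3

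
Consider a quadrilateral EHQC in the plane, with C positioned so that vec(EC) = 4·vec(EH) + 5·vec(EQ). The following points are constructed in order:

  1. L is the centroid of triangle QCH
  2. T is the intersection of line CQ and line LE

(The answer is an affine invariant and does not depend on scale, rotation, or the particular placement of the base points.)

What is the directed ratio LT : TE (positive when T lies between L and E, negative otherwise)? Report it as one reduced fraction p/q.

LT:TE = -2/3

Work in coordinates with E = (0, 0), H = (1, 0), Q = (0, 1), C = (4, 5).
1. L is the centroid of triangle QCH ⇒ L = (5/3, 2)
2. T is the intersection of line CQ and line LE ⇒ T = (5, 6)
T = L + t·(E−L) with t = -2, so LT:TE = t:(1−t) = -2:3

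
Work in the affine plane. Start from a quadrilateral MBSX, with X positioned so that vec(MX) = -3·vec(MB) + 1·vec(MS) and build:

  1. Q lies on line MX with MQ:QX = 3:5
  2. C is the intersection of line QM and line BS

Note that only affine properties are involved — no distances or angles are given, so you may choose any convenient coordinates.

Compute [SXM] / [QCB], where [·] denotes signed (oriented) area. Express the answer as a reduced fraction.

Set M = (0, 0), B = (1, 0), S = (0, 1), X = (-3, 1); any affine frame gives the same invariant.
1. Q lies on line MX with MQ:QX = 3:5 ⇒ Q = (-9/8, 3/8)
2. C is the intersection of line QM and line BS ⇒ C = (3/2, -1/2)
2·[SXM] = 3, 2·[QCB] = 7/8
[SXM]:[QCB] = 3:7/8 = 24/7

[SXM]:[QCB] = 24/7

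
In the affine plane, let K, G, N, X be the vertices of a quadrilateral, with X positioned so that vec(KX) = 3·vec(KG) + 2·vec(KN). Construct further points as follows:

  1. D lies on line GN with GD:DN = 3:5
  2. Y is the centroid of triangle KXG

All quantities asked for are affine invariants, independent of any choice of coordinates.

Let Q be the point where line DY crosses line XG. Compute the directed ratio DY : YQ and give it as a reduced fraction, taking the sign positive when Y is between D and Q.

Choose coordinates K = (0, 0), G = (1, 0), N = (0, 1), X = (3, 2).
1. D lies on line GN with GD:DN = 3:5 ⇒ D = (5/8, 3/8)
2. Y is the centroid of triangle KXG ⇒ Y = (4/3, 2/3)
line DY meets XG at Q = (19/10, 9/10)
Y = D + t·(Q−D) with t = 5/9, so DY:YQ = 5/9:4/9

DY:YQ = 5/4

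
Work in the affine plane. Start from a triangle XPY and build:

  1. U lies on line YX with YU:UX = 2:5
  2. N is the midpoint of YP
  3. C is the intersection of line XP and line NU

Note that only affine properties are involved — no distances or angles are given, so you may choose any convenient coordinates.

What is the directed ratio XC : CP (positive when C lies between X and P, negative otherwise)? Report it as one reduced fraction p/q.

XC:CP = -5/2

Assign X = (0, 0), P = (1, 0), Y = (0, 1) — the answer is frame-independent, so this choice is without loss of generality.
1. U lies on line YX with YU:UX = 2:5 ⇒ U = (0, 5/7)
2. N is the midpoint of YP ⇒ N = (1/2, 1/2)
3. C is the intersection of line XP and line NU ⇒ C = (5/3, 0)
C = X + t·(P−X) with t = 5/3, so XC:CP = t:(1−t) = 5/3:-2/3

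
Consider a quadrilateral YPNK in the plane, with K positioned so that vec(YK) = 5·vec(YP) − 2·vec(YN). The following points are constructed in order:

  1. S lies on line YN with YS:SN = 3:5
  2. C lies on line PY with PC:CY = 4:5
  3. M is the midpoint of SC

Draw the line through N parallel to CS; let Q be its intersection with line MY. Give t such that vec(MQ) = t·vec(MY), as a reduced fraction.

t = -5/3

Assign Y = (0, 0), P = (1, 0), N = (0, 1), K = (5, -2) — the answer is frame-independent, so this choice is without loss of generality.
1. S lies on line YN with YS:SN = 3:5 ⇒ S = (0, 3/8)
2. C lies on line PY with PC:CY = 4:5 ⇒ C = (5/9, 0)
3. M is the midpoint of SC ⇒ M = (5/18, 3/16)
through N parallel to CS: direction (-5/9, 3/8); meets MY at Q = (20/27, 1/2)
Q = M + t·(Y−M) with t = -5/3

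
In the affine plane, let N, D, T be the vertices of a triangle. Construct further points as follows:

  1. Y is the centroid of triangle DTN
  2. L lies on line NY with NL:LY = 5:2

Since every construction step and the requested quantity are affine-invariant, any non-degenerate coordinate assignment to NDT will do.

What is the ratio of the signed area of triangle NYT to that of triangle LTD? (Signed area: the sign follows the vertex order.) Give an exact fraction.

[NYT]:[LTD] = -7/11

Choose coordinates N = (0, 0), D = (1, 0), T = (0, 1).
1. Y is the centroid of triangle DTN ⇒ Y = (1/3, 1/3)
2. L lies on line NY with NL:LY = 5:2 ⇒ L = (5/21, 5/21)
2·[NYT] = 1/3, 2·[LTD] = -11/21
[NYT]:[LTD] = 1/3:-11/21 = -7/11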